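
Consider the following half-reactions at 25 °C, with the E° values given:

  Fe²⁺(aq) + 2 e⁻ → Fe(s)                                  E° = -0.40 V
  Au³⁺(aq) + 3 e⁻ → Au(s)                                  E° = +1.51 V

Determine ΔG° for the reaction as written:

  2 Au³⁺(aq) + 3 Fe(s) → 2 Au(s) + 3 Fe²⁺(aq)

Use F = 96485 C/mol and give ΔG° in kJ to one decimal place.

As written, Au³⁺/Au is reduced (cathode) and Fe²⁺/Fe is oxidised (anode), so E°cell = (+1.51) − (-0.40) = +1.91 V.
Balancing electrons gives n = 6.
ΔG° = −nFE° = −(6)(96485)(+1.91) = -1,105,718 J = -1105.7 kJ.

-1105.7 kJ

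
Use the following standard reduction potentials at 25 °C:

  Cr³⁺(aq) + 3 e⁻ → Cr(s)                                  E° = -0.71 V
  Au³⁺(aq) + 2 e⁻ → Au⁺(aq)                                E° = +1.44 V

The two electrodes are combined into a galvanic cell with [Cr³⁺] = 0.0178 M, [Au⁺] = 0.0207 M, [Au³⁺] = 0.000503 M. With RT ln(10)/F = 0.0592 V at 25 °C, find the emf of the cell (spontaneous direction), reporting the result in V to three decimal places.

Au³⁺/Au⁺ is the cathode (higher E°), Cr³⁺/Cr the anode: E°cell = +1.44 − (-0.71) = +2.15 V, n = 6.
Overall: 3 Au³⁺(aq) + 2 Cr(s) → 3 Au⁺(aq) + 2 Cr³⁺(aq)
Q = [Au⁺]^3·[Cr³⁺]^2 / ([Au³⁺]^3); log Q = 1.344.
E = E° − (0.0592/n) log Q = +2.15 − (0.0592/6)(1.344) = +2.137 V.

+2.137 V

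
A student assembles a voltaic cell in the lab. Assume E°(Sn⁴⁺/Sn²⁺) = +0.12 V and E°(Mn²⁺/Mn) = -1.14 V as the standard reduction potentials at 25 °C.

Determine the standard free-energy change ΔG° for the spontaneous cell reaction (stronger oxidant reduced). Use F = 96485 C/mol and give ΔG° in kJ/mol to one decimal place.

-243.1 kJ/mol

Sn⁴⁺/Sn²⁺ (E° = +0.12 V) is the cathode; Mn²⁺/Mn (E° = -1.14 V) is the anode, so E°cell = +1.26 V.
Balancing electrons gives n = 2 (lcm of 2 and 2).
ΔG° = −nFE° = −(2)(96485)(+1.26) = -243,142 J = -243.1 kJ/mol.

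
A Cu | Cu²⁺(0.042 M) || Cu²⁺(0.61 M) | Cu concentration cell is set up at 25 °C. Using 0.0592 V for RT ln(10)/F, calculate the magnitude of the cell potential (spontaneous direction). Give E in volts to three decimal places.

For a concentration cell E°cell = 0. The 0.61 M side is the cathode (reduction is favoured where [Cu²⁺] is higher).
With n = 2, E = −(0.0592/2) log([Cu²⁺]ₐₙ/[Cu²⁺]꜀ₐₜ) = −(0.0592/2) log(0.042/0.61) = −(0.0592/2)(-1.162) = +0.034 V.

+0.034 V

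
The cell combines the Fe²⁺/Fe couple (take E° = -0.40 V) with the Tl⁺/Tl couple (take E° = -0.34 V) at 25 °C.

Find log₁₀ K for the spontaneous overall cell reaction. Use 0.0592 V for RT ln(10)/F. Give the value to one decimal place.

2.0

Cathode: Tl⁺/Tl; anode: Fe²⁺/Fe. E°cell = +0.06 V, n = 2.
log K = nE°cell / 0.0592 = (2)(+0.06) / 0.0592 = 2.0.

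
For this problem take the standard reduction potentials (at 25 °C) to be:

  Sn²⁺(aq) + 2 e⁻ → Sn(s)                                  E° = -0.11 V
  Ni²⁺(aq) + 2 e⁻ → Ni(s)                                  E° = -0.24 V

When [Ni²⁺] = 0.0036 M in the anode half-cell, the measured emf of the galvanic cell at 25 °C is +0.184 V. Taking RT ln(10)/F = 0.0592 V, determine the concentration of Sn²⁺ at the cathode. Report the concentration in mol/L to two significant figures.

0.24 M

Sn²⁺/Sn is the cathode, Ni²⁺/Ni the anode: E°cell = +0.13 V, n = 2.
Overall reaction: Sn²⁺(aq) + Ni(s) → Sn(s) + Ni²⁺(aq); Q = [Ni²⁺]^1/[Sn²⁺]^1.
From E = E° − (0.0592/n) log Q: log Q = (E° − E)·n/0.0592 = (+0.13 − (+0.184))·2/0.0592 = -1.8243.
So 1·log[Sn²⁺] = 1·log(0.0036) − log Q = -2.4437 − (-1.8243) = -0.6194; [Sn²⁺] = 10^(-0.6194) ≈ 0.24 M.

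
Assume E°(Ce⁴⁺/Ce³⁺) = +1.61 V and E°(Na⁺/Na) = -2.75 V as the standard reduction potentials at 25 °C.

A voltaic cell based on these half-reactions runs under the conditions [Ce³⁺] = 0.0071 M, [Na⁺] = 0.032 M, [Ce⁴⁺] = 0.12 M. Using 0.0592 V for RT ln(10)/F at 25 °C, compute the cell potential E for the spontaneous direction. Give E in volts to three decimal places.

Ce⁴⁺/Ce³⁺ is the cathode (higher E°), Na⁺/Na the anode: E°cell = +1.61 − (-2.75) = +4.36 V, n = 1.
Overall: Ce⁴⁺(aq) + Na(s) → Ce³⁺(aq) + Na⁺(aq)
Q = [Ce³⁺]·[Na⁺] / ([Ce⁴⁺]); log Q = -2.723.
E = E° − (0.0592/n) log Q = +4.36 − (0.0592/1)(-2.723) = +4.521 V.

+4.521 V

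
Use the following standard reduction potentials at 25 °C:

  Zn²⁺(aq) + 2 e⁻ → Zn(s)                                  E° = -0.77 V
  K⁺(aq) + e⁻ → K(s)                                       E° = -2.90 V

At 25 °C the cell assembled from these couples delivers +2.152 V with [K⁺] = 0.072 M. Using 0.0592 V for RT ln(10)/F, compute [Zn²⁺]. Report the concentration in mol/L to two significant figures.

Zn²⁺/Zn is the cathode, K⁺/K the anode: E°cell = +2.13 V, n = 2.
Overall reaction: Zn²⁺(aq) + 2 K(s) → Zn(s) + 2 K⁺(aq); Q = [K⁺]^2/[Zn²⁺]^1.
From E = E° − (0.0592/n) log Q: log Q = (E° − E)·n/0.0592 = (+2.13 − (+2.152))·2/0.0592 = -0.7432.
So 1·log[Zn²⁺] = 2·log(0.072) − log Q = -2.2853 − (-0.7432) = -1.5421; [Zn²⁺] = 10^(-1.5421) ≈ 0.029 M.

0.029 M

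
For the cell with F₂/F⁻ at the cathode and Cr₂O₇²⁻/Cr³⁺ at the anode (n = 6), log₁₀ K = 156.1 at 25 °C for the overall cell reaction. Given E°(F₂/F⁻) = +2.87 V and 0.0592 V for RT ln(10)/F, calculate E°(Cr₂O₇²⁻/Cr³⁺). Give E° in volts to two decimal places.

E°cell = (0.0592/n)·log K = (0.0592/6)(156.1) = +1.540 V.
Since F₂/F⁻ is the cathode and Cr₂O₇²⁻/Cr³⁺ the anode, E°cell = E°(F₂/F⁻) − E°(Cr₂O₇²⁻/Cr³⁺).
So E°(Cr₂O₇²⁻/Cr³⁺) = E°(F₂/F⁻) − E°cell = (+2.87) − (+1.540) = +1.33 V.

+1.33 V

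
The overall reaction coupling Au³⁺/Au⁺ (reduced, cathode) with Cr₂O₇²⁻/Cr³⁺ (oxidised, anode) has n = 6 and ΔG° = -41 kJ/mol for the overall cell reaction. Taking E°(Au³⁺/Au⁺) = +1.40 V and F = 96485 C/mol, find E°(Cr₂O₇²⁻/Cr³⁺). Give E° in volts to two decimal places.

+1.33 V

E°cell = −ΔG°/(nF) = −(-41×10³)/((6)(96485)) = +0.071 V.
Since Au³⁺/Au⁺ is the cathode and Cr₂O₇²⁻/Cr³⁺ the anode, E°cell = E°(Au³⁺/Au⁺) − E°(Cr₂O₇²⁻/Cr³⁺).
So E°(Cr₂O₇²⁻/Cr³⁺) = E°(Au³⁺/Au⁺) − E°cell = (+1.40) − (+0.071) = +1.33 V.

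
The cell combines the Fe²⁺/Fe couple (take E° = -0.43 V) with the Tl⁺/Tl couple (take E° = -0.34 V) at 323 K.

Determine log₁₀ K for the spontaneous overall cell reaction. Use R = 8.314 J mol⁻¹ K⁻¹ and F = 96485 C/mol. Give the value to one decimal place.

2.8

Cathode: Tl⁺/Tl; anode: Fe²⁺/Fe. E°cell = (-0.34) − (-0.43) = +0.09 V, with n = 2.
ΔG° = −nFE° = −RT ln K, so ln K = nFE°/(RT) = (2)(96485)(+0.09) / ((8.314)(323)) = 6.467.
log₁₀ K = 6.467 / ln 10 = 2.8.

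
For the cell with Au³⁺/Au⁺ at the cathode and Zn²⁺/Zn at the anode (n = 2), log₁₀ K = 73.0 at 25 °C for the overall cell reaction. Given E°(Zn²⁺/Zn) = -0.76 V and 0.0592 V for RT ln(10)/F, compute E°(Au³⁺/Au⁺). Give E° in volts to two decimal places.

E°cell = (0.0592/n)·log K = (0.0592/2)(73.0) = +2.161 V.
Since Au³⁺/Au⁺ is the cathode and Zn²⁺/Zn the anode, E°cell = E°(Au³⁺/Au⁺) − E°(Zn²⁺/Zn).
So E°(Au³⁺/Au⁺) = E°cell + E°(Zn²⁺/Zn) = +2.161 + (-0.76) = +1.40 V.

+1.40 V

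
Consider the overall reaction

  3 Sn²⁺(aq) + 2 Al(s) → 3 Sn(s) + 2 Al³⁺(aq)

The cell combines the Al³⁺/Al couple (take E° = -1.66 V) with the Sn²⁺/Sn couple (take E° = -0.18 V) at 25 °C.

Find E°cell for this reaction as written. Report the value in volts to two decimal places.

The Sn²⁺/Sn couple has the higher reduction potential, so it is the cathode; Al³⁺/Al is oxidised at the anode.
E°cell = E°(cathode) − E°(anode) = (-0.18) − (-1.66) = +1.48 V.
Since E°cell > 0, the reaction is spontaneous under standard conditions.

+1.48 V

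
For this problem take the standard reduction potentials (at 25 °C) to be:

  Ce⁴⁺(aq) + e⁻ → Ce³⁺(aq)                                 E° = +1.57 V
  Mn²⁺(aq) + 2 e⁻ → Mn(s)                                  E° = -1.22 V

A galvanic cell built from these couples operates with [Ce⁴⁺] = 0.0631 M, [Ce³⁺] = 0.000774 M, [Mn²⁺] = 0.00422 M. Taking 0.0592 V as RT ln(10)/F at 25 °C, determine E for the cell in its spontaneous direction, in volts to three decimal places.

Ce⁴⁺/Ce³⁺ is the cathode (higher E°), Mn²⁺/Mn the anode: E°cell = +1.57 − (-1.22) = +2.79 V, n = 2.
Overall: 2 Ce⁴⁺(aq) + Mn(s) → 2 Ce³⁺(aq) + Mn²⁺(aq)
Q = [Ce³⁺]^2·[Mn²⁺] / ([Ce⁴⁺]^2); log Q = -6.197.
E = E° − (0.0592/n) log Q = +2.79 − (0.0592/2)(-6.197) = +2.973 V.

+2.973 V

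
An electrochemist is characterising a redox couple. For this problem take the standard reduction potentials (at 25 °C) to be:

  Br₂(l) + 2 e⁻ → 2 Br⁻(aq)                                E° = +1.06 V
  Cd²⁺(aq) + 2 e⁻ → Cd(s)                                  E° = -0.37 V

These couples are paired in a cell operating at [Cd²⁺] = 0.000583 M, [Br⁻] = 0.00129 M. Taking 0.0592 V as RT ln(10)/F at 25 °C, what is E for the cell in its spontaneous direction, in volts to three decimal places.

+1.697 V

Br₂/Br⁻ is the cathode (higher E°), Cd²⁺/Cd the anode: E°cell = +1.06 − (-0.37) = +1.43 V, n = 2.
Overall: Br₂(l) + Cd(s) → 2 Br⁻(aq) + Cd²⁺(aq)
Q = [Br⁻]^2·[Cd²⁺]; log Q = -9.013.
E = E° − (0.0592/n) log Q = +1.43 − (0.0592/2)(-9.013) = +1.697 V.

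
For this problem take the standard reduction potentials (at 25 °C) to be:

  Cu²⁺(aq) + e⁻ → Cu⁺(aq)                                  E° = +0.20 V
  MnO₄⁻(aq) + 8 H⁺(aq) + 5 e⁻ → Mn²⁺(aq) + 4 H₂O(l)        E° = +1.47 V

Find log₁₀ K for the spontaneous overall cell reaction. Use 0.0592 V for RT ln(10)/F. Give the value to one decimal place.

Cathode: MnO₄⁻/Mn²⁺; anode: Cu²⁺/Cu⁺. E°cell = +1.27 V, n = 5.
log K = nE°cell / 0.0592 = (5)(+1.27) / 0.0592 = 107.3.

107.3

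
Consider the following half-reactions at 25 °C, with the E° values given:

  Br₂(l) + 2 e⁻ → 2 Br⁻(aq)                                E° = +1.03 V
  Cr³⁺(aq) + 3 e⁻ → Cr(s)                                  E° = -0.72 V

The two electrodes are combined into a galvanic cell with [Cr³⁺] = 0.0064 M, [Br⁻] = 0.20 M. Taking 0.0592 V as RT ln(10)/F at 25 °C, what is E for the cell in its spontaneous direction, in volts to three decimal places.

+1.835 V

Br₂/Br⁻ is the cathode (higher E°), Cr³⁺/Cr the anode: E°cell = +1.03 − (-0.72) = +1.75 V, n = 6.
Overall: 3 Br₂(l) + 2 Cr(s) → 6 Br⁻(aq) + 2 Cr³⁺(aq)
Q = [Br⁻]^6·[Cr³⁺]^2; log Q = -8.581.
E = E° − (0.0592/n) log Q = +1.75 − (0.0592/6)(-8.581) = +1.835 V.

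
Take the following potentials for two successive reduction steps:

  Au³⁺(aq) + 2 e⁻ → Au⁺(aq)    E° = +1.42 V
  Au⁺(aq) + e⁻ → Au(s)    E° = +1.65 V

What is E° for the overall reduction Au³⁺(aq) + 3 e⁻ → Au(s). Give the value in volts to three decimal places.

+1.497 V

Standard free energies of sequential steps add: ΔG°₃ = ΔG°₁ + ΔG°₂, so n₃E°₃ = n₁E°₁ + n₂E°₂.
E°₃ = (2×+1.42 + 1×+1.65) / 3 = (+4.490) / 3 = +1.497 V.
E° values themselves are not directly additive — weighting by electron count is essential.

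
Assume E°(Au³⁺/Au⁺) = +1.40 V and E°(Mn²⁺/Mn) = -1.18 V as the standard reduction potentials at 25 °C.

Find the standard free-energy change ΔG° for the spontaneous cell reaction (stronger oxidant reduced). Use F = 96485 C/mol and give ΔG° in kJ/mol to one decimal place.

-497.9 kJ/mol

Au³⁺/Au⁺ (E° = +1.40 V) is the cathode; Mn²⁺/Mn (E° = -1.18 V) is the anode, so E°cell = +2.58 V.
Balancing electrons gives n = 2 (lcm of 2 and 2).
ΔG° = −nFE° = −(2)(96485)(+2.58) = -497,863 J = -497.9 kJ/mol.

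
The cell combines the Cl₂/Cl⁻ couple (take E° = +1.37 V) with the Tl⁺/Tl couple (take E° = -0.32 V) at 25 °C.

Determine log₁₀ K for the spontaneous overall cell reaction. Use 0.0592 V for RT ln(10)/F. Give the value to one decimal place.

Cathode: Cl₂/Cl⁻; anode: Tl⁺/Tl. E°cell = +1.69 V, n = 2.
log K = nE°cell / 0.0592 = (2)(+1.69) / 0.0592 = 57.1.

57.1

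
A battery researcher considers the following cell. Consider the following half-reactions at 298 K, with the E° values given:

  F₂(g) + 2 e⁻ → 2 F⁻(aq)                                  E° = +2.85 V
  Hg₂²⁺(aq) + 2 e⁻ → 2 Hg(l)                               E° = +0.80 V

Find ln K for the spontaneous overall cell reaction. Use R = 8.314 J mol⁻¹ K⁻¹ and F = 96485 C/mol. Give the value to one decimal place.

159.7

Cathode: F₂/F⁻; anode: Hg₂²⁺/Hg. E°cell = (+2.85) − (+0.80) = +2.05 V, with n = 2.
ΔG° = −nFE° = −RT ln K, so ln K = nFE°/(RT) = (2)(96485)(+2.05) / ((8.314)(298)) = 159.668.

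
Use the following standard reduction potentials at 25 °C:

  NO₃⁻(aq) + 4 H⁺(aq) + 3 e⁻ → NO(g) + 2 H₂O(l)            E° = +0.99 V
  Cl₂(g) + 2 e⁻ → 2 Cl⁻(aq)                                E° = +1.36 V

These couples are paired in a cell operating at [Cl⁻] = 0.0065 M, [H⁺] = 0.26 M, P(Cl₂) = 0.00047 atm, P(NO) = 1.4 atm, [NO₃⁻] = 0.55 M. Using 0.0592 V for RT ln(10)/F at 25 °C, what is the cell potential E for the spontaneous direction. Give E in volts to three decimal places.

+0.455 V

Cl₂/Cl⁻ is the cathode (higher E°), NO₃⁻/NO the anode: E°cell = +1.36 − (+0.99) = +0.37 V, n = 6.
Overall: 3 Cl₂(g) + 2 NO(g) + 4 H₂O(l) → 6 Cl⁻(aq) + 2 NO₃⁻(aq) + 8 H⁺(aq)
Q = [Cl⁻]^6·[NO₃⁻]^2·[H⁺]^8 / (P(Cl₂)^3·P(NO)^2); log Q = -8.631.
E = E° − (0.0592/n) log Q = +0.37 − (0.0592/6)(-8.631) = +0.455 V.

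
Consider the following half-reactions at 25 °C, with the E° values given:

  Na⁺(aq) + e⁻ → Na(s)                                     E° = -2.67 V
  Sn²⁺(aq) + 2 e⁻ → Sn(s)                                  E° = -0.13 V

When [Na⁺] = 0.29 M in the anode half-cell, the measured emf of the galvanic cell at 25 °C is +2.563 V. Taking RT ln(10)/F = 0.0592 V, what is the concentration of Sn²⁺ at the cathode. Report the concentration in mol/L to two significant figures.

0.50 M

Sn²⁺/Sn is the cathode, Na⁺/Na the anode: E°cell = +2.54 V, n = 2.
Overall reaction: Sn²⁺(aq) + 2 Na(s) → Sn(s) + 2 Na⁺(aq); Q = [Na⁺]^2/[Sn²⁺]^1.
From E = E° − (0.0592/n) log Q: log Q = (E° − E)·n/0.0592 = (+2.54 − (+2.563))·2/0.0592 = -0.7770.
So 1·log[Sn²⁺] = 2·log(0.29) − log Q = -1.0752 − (-0.7770) = -0.2982; [Sn²⁺] = 10^(-0.2982) ≈ 0.50 M.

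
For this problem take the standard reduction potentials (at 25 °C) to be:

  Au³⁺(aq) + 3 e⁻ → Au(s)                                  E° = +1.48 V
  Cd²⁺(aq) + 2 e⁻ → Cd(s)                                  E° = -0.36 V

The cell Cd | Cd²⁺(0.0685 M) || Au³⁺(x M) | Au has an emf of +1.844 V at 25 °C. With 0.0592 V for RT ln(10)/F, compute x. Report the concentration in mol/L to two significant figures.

0.029 M

Au³⁺/Au is the cathode, Cd²⁺/Cd the anode: E°cell = +1.84 V, n = 6.
Overall reaction: 2 Au³⁺(aq) + 3 Cd(s) → 2 Au(s) + 3 Cd²⁺(aq); Q = [Cd²⁺]^3/[Au³⁺]^2.
From E = E° − (0.0592/n) log Q: log Q = (E° − E)·n/0.0592 = (+1.84 − (+1.844))·6/0.0592 = -0.4054.
So 2·log[Au³⁺] = 3·log(0.0685) − log Q = -3.4929 − (-0.4054) = -3.0875; log[Au³⁺] = -3.0875 / 2 = -1.5437; [Au³⁺] = 10^(-1.5437) ≈ 0.029 M.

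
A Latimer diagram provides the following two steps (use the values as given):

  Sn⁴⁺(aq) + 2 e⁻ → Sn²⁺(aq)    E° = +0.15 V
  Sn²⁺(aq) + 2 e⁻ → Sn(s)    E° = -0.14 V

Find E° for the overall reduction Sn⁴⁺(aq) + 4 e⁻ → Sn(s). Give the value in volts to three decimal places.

+0.005 V

Adding the free-energy changes (−nFE°) of the two steps gives −n₃FE°₃ = −n₁FE°₁ − n₂FE°₂.
E°₃ = (2×+0.15 + 2×-0.14) / 4 = (+0.020) / 4 = +0.005 V.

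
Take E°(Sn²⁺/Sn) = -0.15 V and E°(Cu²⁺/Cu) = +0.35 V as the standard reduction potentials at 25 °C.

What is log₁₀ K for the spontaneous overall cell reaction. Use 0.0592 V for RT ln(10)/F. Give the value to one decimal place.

16.9

Cathode: Cu²⁺/Cu; anode: Sn²⁺/Sn. E°cell = +0.50 V, n = 2.
log K = nE°cell / 0.0592 = (2)(+0.50) / 0.0592 = 16.9.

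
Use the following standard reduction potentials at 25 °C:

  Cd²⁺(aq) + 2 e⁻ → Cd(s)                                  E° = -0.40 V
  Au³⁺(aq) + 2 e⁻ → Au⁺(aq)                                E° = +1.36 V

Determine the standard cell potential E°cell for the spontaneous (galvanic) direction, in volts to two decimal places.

The Au³⁺/Au⁺ couple has the higher reduction potential, so it is the cathode; Cd²⁺/Cd is oxidised at the anode.
E°cell = E°(cathode) − E°(anode) = (+1.36) − (-0.40) = +1.76 V.

+1.76 V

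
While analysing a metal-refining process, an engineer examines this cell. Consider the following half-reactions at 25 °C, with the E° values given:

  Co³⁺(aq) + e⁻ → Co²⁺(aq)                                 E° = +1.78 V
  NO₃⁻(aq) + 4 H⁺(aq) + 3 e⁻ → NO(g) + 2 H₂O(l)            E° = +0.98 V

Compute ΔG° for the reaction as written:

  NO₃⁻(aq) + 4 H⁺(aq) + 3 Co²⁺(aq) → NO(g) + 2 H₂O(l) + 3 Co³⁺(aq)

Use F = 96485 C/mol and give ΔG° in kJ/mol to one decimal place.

As written, NO₃⁻/NO is reduced (cathode) and Co³⁺/Co²⁺ is oxidised (anode), so E°cell = (+0.98) − (+1.78) = -0.80 V.
Balancing electrons gives n = 3.
ΔG° = −nFE° = −(3)(96485)(-0.80) = 231,564 J = +231.6 kJ/mol.

+231.6 kJ/mol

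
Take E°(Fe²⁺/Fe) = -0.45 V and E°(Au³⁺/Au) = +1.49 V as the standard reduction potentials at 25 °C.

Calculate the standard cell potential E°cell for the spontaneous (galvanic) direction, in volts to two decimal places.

The Au³⁺/Au couple has the higher reduction potential, so it is the cathode; Fe²⁺/Fe is oxidised at the anode.
E°cell = E°(cathode) − E°(anode) = (+1.49) − (-0.45) = +1.94 V.
Since E°cell > 0, the reaction is spontaneous under standard conditions.

+1.94 V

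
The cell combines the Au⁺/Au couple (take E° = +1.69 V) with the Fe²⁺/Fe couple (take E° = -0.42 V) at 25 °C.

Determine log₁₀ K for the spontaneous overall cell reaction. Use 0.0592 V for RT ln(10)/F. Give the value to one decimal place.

71.3

Cathode: Au⁺/Au; anode: Fe²⁺/Fe. E°cell = +2.11 V, n = 2.
log K = nE°cell / 0.0592 = (2)(+2.11) / 0.0592 = 71.3.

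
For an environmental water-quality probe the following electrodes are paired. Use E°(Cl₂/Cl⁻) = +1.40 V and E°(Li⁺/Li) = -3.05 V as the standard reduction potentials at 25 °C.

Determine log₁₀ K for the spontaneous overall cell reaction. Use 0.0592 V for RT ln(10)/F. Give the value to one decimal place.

150.3

Cathode: Cl₂/Cl⁻; anode: Li⁺/Li. E°cell = +4.45 V, n = 2.
log K = nE°cell / 0.0592 = (2)(+4.45) / 0.0592 = 150.3.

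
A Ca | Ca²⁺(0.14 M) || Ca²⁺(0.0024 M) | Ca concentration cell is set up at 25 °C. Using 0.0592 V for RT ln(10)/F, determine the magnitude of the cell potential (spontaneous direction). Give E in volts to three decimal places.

+0.052 V

For a concentration cell E°cell = 0. The 0.14 M side is the cathode (reduction is favoured where [Ca²⁺] is higher).
With n = 2, E = −(0.0592/2) log([Ca²⁺]ₐₙ/[Ca²⁺]꜀ₐₜ) = −(0.0592/2) log(0.0024/0.14) = −(0.0592/2)(-1.766) = +0.052 V.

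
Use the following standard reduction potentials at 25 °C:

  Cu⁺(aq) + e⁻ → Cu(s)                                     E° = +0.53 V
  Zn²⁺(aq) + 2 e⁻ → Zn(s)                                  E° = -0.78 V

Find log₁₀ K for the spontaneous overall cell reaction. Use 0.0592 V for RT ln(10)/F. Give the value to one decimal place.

Cathode: Cu⁺/Cu; anode: Zn²⁺/Zn. E°cell = +1.31 V, n = 2.
log K = nE°cell / 0.0592 = (2)(+1.31) / 0.0592 = 44.3.

44.3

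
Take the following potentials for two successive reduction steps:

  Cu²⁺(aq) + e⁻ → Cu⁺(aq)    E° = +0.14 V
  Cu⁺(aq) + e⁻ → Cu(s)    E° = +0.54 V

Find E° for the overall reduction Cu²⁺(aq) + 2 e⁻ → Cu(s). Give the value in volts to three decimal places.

+0.340 V

Standard free energies of sequential steps add: ΔG°₃ = ΔG°₁ + ΔG°₂, so n₃E°₃ = n₁E°₁ + n₂E°₂.
E°₃ = (1×+0.14 + 1×+0.54) / 2 = (+0.680) / 2 = +0.340 V.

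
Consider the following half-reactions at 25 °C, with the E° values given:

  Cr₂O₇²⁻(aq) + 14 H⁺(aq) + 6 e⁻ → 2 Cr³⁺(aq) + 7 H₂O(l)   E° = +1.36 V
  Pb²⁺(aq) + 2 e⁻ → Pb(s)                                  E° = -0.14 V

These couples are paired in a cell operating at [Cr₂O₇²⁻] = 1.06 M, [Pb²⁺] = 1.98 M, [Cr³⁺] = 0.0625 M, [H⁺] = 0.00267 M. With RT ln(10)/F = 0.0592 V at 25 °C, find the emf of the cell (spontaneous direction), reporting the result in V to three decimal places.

+1.160 V

Cr₂O₇²⁻/Cr³⁺ is the cathode (higher E°), Pb²⁺/Pb the anode: E°cell = +1.36 − (-0.14) = +1.50 V, n = 6.
Overall: Cr₂O₇²⁻(aq) + 14 H⁺(aq) + 3 Pb(s) → 2 Cr³⁺(aq) + 7 H₂O(l) + 3 Pb²⁺(aq)
Q = [Cr³⁺]^2·[Pb²⁺]^3 / ([Cr₂O₇²⁻]·[H⁺]^14); log Q = 34.485.
E = E° − (0.0592/n) log Q = +1.50 − (0.0592/6)(34.485) = +1.160 V.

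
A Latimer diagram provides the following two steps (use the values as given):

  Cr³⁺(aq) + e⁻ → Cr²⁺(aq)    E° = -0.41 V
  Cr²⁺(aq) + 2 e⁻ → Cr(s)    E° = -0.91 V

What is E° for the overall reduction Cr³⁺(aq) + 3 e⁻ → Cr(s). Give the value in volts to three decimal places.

-0.743 V

Standard free energies of sequential steps add: ΔG°₃ = ΔG°₁ + ΔG°₂, so n₃E°₃ = n₁E°₁ + n₂E°₂.
E°₃ = (1×-0.41 + 2×-0.91) / 3 = (-2.230) / 3 = -0.743 V.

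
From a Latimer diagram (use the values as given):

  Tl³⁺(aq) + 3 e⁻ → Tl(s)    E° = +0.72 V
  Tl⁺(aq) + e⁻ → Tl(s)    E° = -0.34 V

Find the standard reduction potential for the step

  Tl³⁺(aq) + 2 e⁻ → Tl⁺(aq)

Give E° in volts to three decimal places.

Sequential free energies add, so n₃E°₃ = n₁E°₁ + n₂E°₂.
With n₃ = 3, and the known step contributing 1×(-0.34) V, the unknown satisfies 2·E° = 3×(+0.72) − 1×(-0.34) = +2.500.
E° = +2.500 / 2 = +1.250 V.

+1.250 V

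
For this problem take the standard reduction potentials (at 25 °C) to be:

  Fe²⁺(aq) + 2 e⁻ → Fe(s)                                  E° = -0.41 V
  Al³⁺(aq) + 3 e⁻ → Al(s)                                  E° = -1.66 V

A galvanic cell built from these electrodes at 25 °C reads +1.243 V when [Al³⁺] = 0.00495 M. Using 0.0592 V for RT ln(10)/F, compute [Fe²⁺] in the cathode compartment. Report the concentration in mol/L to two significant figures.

0.017 M

Fe²⁺/Fe is the cathode, Al³⁺/Al the anode: E°cell = +1.25 V, n = 6.
Overall reaction: 3 Fe²⁺(aq) + 2 Al(s) → 3 Fe(s) + 2 Al³⁺(aq); Q = [Al³⁺]^2/[Fe²⁺]^3.
From E = E° − (0.0592/n) log Q: log Q = (E° − E)·n/0.0592 = (+1.25 − (+1.243))·6/0.0592 = 0.7095.
So 3·log[Fe²⁺] = 2·log(0.00495) − log Q = -4.6108 − (0.7095) = -5.3203; log[Fe²⁺] = -5.3203 / 3 = -1.7734; [Fe²⁺] = 10^(-1.7734) ≈ 0.017 M.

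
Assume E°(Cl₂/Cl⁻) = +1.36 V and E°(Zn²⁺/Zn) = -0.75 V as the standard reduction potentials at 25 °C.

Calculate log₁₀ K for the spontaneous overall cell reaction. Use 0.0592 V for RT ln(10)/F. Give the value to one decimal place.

71.3

Cathode: Cl₂/Cl⁻; anode: Zn²⁺/Zn. E°cell = +2.11 V, n = 2.
log K = nE°cell / 0.0592 = (2)(+2.11) / 0.0592 = 71.3.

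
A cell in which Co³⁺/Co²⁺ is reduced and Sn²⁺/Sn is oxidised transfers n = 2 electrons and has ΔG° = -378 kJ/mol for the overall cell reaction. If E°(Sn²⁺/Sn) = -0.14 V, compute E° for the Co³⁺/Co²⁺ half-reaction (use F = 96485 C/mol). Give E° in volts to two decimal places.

+1.82 V

E°cell = −ΔG°/(nF) = −(-378×10³)/((2)(96485)) = +1.959 V.
Since Co³⁺/Co²⁺ is the cathode and Sn²⁺/Sn the anode, E°cell = E°(Co³⁺/Co²⁺) − E°(Sn²⁺/Sn).
So E°(Co³⁺/Co²⁺) = E°cell + E°(Sn²⁺/Sn) = +1.959 + (-0.14) = +1.82 V.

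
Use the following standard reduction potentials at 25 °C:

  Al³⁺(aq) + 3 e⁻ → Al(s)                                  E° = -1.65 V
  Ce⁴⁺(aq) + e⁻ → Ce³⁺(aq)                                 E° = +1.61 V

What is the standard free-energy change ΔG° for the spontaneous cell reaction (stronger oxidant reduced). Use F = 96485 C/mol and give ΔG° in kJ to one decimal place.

Ce⁴⁺/Ce³⁺ (E° = +1.61 V) is the cathode; Al³⁺/Al (E° = -1.65 V) is the anode, so E°cell = +3.26 V.
Balancing electrons gives n = 3 (lcm of 1 and 3).
ΔG° = −nFE° = −(3)(96485)(+3.26) = -943,623 J = -943.6 kJ.

-943.6 kJ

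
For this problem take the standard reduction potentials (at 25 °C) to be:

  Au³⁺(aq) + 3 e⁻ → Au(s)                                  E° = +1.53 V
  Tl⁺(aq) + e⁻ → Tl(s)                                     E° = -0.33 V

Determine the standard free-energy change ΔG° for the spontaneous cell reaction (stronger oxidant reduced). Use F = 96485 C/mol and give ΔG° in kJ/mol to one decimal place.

Au³⁺/Au (E° = +1.53 V) is the cathode; Tl⁺/Tl (E° = -0.33 V) is the anode, so E°cell = +1.86 V.
Balancing electrons gives n = 3 (lcm of 3 and 1).
ΔG° = −nFE° = −(3)(96485)(+1.86) = -538,386 J = -538.4 kJ/mol.

-538.4 kJ/mol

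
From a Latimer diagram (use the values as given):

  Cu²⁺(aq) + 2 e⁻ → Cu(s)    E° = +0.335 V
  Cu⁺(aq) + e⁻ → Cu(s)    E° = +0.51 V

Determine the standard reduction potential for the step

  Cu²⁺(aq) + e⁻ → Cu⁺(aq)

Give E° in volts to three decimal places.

Sequential free energies add, so n₃E°₃ = n₁E°₁ + n₂E°₂.
With n₃ = 2, and the known step contributing 1×(+0.51) V, the unknown satisfies 1·E° = 2×(+0.335) − 1×(+0.51) = +0.160.
E° = +0.160 / 1 = +0.160 V.

+0.160 V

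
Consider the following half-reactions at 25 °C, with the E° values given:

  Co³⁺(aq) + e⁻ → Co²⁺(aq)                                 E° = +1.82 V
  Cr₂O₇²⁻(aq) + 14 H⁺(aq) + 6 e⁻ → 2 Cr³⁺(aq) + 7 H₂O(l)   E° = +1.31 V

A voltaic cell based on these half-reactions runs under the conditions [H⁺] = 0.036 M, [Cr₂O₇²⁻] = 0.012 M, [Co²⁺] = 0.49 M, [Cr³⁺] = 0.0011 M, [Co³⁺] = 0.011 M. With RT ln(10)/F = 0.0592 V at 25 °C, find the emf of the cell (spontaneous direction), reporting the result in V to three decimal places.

Co³⁺/Co²⁺ is the cathode (higher E°), Cr₂O₇²⁻/Cr³⁺ the anode: E°cell = +1.82 − (+1.31) = +0.51 V, n = 6.
Overall: 6 Co³⁺(aq) + 2 Cr³⁺(aq) + 7 H₂O(l) → 6 Co²⁺(aq) + Cr₂O₇²⁻(aq) + 14 H⁺(aq)
Q = [Co²⁺]^6·[Cr₂O₇²⁻]·[H⁺]^14 / ([Co³⁺]^6·[Cr³⁺]^2); log Q = -6.323.
E = E° − (0.0592/n) log Q = +0.51 − (0.0592/6)(-6.323) = +0.572 V.

+0.572 V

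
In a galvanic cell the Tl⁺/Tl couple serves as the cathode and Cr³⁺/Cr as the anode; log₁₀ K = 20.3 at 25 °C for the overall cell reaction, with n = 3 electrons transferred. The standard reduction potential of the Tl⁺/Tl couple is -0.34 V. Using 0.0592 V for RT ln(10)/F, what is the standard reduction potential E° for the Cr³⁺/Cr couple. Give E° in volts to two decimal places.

-0.74 V

E°cell = (0.0592/n)·log K = (0.0592/3)(20.3) = +0.401 V.
Since Tl⁺/Tl is the cathode and Cr³⁺/Cr the anode, E°cell = E°(Tl⁺/Tl) − E°(Cr³⁺/Cr).
So E°(Cr³⁺/Cr) = E°(Tl⁺/Tl) − E°cell = (-0.34) − (+0.401) = -0.74 V.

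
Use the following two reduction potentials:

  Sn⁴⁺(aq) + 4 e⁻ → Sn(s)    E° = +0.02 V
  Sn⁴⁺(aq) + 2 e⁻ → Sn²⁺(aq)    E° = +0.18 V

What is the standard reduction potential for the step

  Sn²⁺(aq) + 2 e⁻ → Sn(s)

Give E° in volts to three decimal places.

-0.140 V

Sequential free energies add, so n₃E°₃ = n₁E°₁ + n₂E°₂.
With n₃ = 4, and the known step contributing 2×(+0.18) V, the unknown satisfies 2·E° = 4×(+0.02) − 2×(+0.18) = -0.280.
E° = -0.280 / 2 = -0.140 V.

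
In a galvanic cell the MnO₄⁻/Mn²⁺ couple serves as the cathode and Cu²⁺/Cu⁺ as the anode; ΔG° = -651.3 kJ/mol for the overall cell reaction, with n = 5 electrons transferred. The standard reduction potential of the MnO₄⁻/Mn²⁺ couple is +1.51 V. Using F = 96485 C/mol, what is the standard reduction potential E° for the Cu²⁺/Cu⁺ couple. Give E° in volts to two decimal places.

+0.16 V

E°cell = −ΔG°/(nF) = −(-651.3×10³)/((5)(96485)) = +1.350 V.
Since MnO₄⁻/Mn²⁺ is the cathode and Cu²⁺/Cu⁺ the anode, E°cell = E°(MnO₄⁻/Mn²⁺) − E°(Cu²⁺/Cu⁺).
So E°(Cu²⁺/Cu⁺) = E°(MnO₄⁻/Mn²⁺) − E°cell = (+1.51) − (+1.350) = +0.16 V.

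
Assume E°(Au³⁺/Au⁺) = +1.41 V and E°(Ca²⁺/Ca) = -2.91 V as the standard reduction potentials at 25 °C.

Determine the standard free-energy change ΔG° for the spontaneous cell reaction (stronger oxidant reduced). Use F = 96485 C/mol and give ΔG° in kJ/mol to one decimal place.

-833.6 kJ/mol

Au³⁺/Au⁺ (E° = +1.41 V) is the cathode; Ca²⁺/Ca (E° = -2.91 V) is the anode, so E°cell = +4.32 V.
Balancing electrons gives n = 2 (lcm of 2 and 2).
ΔG° = −nFE° = −(2)(96485)(+4.32) = -833,630 J = -833.6 kJ/mol.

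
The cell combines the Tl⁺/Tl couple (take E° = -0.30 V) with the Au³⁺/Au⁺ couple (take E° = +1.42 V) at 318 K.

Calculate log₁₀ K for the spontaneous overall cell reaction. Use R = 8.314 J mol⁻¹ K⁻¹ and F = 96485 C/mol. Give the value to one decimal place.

54.5

Cathode: Au³⁺/Au⁺; anode: Tl⁺/Tl. E°cell = (+1.42) − (-0.30) = +1.72 V, with n = 2.
ΔG° = −nFE° = −RT ln K, so ln K = nFE°/(RT) = (2)(96485)(+1.72) / ((8.314)(318)) = 125.540.
log₁₀ K = 125.540 / ln 10 = 54.5.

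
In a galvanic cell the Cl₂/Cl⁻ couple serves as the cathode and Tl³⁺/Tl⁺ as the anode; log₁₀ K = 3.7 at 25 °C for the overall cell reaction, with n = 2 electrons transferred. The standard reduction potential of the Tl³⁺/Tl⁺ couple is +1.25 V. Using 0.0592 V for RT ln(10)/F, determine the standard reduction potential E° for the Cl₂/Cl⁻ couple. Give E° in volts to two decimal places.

E°cell = (0.0592/n)·log K = (0.0592/2)(3.7) = +0.110 V.
Since Cl₂/Cl⁻ is the cathode and Tl³⁺/Tl⁺ the anode, E°cell = E°(Cl₂/Cl⁻) − E°(Tl³⁺/Tl⁺).
So E°(Cl₂/Cl⁻) = E°cell + E°(Tl³⁺/Tl⁺) = +0.110 + (+1.25) = +1.36 V.

+1.36 V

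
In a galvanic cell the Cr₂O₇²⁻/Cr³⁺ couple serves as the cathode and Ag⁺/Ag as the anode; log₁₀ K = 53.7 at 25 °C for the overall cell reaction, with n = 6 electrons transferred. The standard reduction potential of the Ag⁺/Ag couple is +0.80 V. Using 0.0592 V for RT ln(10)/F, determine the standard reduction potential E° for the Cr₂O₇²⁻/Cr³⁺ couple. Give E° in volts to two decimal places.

E°cell = (0.0592/n)·log K = (0.0592/6)(53.7) = +0.530 V.
Since Cr₂O₇²⁻/Cr³⁺ is the cathode and Ag⁺/Ag the anode, E°cell = E°(Cr₂O₇²⁻/Cr³⁺) − E°(Ag⁺/Ag).
So E°(Cr₂O₇²⁻/Cr³⁺) = E°cell + E°(Ag⁺/Ag) = +0.530 + (+0.80) = +1.33 V.

+1.33 V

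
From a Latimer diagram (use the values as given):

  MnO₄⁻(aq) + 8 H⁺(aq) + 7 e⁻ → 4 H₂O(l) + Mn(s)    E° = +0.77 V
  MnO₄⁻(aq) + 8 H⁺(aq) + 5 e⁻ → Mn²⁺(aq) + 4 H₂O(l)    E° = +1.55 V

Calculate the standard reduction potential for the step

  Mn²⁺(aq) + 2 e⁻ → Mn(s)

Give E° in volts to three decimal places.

-1.180 V

Sequential free energies add, so n₃E°₃ = n₁E°₁ + n₂E°₂.
With n₃ = 7, and the known step contributing 5×(+1.55) V, the unknown satisfies 2·E° = 7×(+0.77) − 5×(+1.55) = -2.360.
E° = -2.360 / 2 = -1.180 V.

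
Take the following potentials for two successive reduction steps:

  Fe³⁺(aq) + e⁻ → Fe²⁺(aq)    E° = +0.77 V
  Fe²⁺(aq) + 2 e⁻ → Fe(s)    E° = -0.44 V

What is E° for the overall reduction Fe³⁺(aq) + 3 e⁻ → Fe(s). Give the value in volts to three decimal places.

-0.037 V

Standard free energies of sequential steps add: ΔG°₃ = ΔG°₁ + ΔG°₂, so n₃E°₃ = n₁E°₁ + n₂E°₂.
E°₃ = (1×+0.77 + 2×-0.44) / 3 = (-0.110) / 3 = -0.037 V.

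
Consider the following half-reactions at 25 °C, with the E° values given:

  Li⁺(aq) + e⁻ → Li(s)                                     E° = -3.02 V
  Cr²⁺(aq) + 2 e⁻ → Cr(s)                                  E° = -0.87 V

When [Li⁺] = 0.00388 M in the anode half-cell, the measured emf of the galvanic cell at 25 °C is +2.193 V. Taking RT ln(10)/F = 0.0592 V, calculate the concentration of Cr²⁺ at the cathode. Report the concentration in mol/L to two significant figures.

Cr²⁺/Cr is the cathode, Li⁺/Li the anode: E°cell = +2.15 V, n = 2.
Overall reaction: Cr²⁺(aq) + 2 Li(s) → Cr(s) + 2 Li⁺(aq); Q = [Li⁺]^2/[Cr²⁺]^1.
From E = E° − (0.0592/n) log Q: log Q = (E° − E)·n/0.0592 = (+2.15 − (+2.193))·2/0.0592 = -1.4527.
So 1·log[Cr²⁺] = 2·log(0.00388) − log Q = -4.8223 − (-1.4527) = -3.3696; [Cr²⁺] = 10^(-3.3696) ≈ 0.00043 M.

0.00043 M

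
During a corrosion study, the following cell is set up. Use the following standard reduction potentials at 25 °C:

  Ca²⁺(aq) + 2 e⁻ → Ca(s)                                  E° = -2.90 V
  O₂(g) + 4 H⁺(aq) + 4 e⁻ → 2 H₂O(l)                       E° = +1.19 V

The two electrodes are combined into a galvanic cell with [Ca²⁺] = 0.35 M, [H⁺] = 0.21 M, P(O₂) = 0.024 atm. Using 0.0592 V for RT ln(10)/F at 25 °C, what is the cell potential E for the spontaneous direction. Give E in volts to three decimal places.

O₂/H₂O is the cathode (higher E°), Ca²⁺/Ca the anode: E°cell = +1.19 − (-2.90) = +4.09 V, n = 4.
Overall: O₂(g) + 4 H⁺(aq) + 2 Ca(s) → 2 H₂O(l) + 2 Ca²⁺(aq)
Q = [Ca²⁺]^2 / (P(O₂)·[H⁺]^4); log Q = 3.419.
E = E° − (0.0592/n) log Q = +4.09 − (0.0592/4)(3.419) = +4.039 V.

+4.039 V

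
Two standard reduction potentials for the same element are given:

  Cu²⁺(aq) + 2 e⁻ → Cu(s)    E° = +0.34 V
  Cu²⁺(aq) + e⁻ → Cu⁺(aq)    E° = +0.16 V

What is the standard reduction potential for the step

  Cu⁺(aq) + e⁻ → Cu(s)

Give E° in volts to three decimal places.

+0.520 V

Sequential free energies add, so n₃E°₃ = n₁E°₁ + n₂E°₂.
With n₃ = 2, and the known step contributing 1×(+0.16) V, the unknown satisfies 1·E° = 2×(+0.34) − 1×(+0.16) = +0.520.
E° = +0.520 / 1 = +0.520 V.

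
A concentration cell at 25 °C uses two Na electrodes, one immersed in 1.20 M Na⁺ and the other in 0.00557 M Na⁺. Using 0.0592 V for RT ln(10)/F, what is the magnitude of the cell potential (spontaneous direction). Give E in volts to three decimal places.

+0.138 V

For a concentration cell E°cell = 0. The 1.20 M side is the cathode (reduction is favoured where [Na⁺] is higher).
With n = 1, E = −(0.0592/1) log([Na⁺]ₐₙ/[Na⁺]꜀ₐₜ) = −(0.0592/1) log(0.00557/1.2) = −(0.0592/1)(-2.333) = +0.138 V.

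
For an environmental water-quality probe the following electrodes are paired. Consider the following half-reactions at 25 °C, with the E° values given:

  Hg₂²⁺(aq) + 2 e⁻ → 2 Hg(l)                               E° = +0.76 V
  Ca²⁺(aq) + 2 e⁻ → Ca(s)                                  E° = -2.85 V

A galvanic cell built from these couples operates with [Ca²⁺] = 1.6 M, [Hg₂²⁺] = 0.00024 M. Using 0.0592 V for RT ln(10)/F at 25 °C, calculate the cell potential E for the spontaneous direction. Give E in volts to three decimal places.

Hg₂²⁺/Hg is the cathode (higher E°), Ca²⁺/Ca the anode: E°cell = +0.76 − (-2.85) = +3.61 V, n = 2.
Overall: Hg₂²⁺(aq) + Ca(s) → 2 Hg(l) + Ca²⁺(aq)
Q = [Ca²⁺] / ([Hg₂²⁺]); log Q = 3.824.
E = E° − (0.0592/n) log Q = +3.61 − (0.0592/2)(3.824) = +3.497 V.

+3.497 V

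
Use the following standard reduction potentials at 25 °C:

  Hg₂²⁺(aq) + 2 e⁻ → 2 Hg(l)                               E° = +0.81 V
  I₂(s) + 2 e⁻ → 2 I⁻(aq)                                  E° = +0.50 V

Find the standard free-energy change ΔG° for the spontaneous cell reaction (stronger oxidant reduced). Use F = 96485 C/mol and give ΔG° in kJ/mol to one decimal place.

Hg₂²⁺/Hg (E° = +0.81 V) is the cathode; I₂/I⁻ (E° = +0.50 V) is the anode, so E°cell = +0.31 V.
Balancing electrons gives n = 2 (lcm of 2 and 2).
ΔG° = −nFE° = −(2)(96485)(+0.31) = -59,821 J = -59.8 kJ/mol.

-59.8 kJ/mol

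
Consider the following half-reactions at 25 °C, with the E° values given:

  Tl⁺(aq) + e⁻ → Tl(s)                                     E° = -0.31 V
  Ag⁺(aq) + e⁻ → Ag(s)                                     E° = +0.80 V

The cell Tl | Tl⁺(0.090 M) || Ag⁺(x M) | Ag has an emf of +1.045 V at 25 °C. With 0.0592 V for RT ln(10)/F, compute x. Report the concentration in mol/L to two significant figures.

0.0072 M

Ag⁺/Ag is the cathode, Tl⁺/Tl the anode: E°cell = +1.11 V, n = 1.
Overall reaction: Ag⁺(aq) + Tl(s) → Ag(s) + Tl⁺(aq); Q = [Tl⁺]^1/[Ag⁺]^1.
From E = E° − (0.0592/n) log Q: log Q = (E° − E)·n/0.0592 = (+1.11 − (+1.045))·1/0.0592 = 1.0980.
So 1·log[Ag⁺] = 1·log(0.09) − log Q = -1.0458 − (1.0980) = -2.1438; [Ag⁺] = 10^(-2.1438) ≈ 0.0072 M.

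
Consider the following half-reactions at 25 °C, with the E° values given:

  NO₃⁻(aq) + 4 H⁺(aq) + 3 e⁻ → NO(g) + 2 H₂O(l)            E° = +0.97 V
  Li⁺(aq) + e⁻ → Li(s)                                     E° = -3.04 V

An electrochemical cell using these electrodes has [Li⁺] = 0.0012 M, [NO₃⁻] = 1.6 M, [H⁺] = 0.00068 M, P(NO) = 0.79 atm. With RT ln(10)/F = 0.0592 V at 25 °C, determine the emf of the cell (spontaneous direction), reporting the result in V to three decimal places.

+3.939 V

NO₃⁻/NO is the cathode (higher E°), Li⁺/Li the anode: E°cell = +0.97 − (-3.04) = +4.01 V, n = 3.
Overall: NO₃⁻(aq) + 4 H⁺(aq) + 3 Li(s) → NO(g) + 2 H₂O(l) + 3 Li⁺(aq)
Q = P(NO)·[Li⁺]^3 / ([NO₃⁻]·[H⁺]^4); log Q = 3.601.
E = E° − (0.0592/n) log Q = +4.01 − (0.0592/3)(3.601) = +3.939 V.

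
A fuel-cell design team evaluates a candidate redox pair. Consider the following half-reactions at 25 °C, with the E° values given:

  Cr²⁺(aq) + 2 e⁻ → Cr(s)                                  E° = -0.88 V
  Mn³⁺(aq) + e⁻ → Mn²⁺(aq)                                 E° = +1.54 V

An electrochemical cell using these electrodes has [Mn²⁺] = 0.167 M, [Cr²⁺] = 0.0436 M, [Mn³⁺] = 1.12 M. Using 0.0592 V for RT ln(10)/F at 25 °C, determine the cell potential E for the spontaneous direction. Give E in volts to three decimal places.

+2.509 V

Mn³⁺/Mn²⁺ is the cathode (higher E°), Cr²⁺/Cr the anode: E°cell = +1.54 − (-0.88) = +2.42 V, n = 2.
Overall: 2 Mn³⁺(aq) + Cr(s) → 2 Mn²⁺(aq) + Cr²⁺(aq)
Q = [Mn²⁺]^2·[Cr²⁺] / ([Mn³⁺]^2); log Q = -3.014.
E = E° − (0.0592/n) log Q = +2.42 − (0.0592/2)(-3.014) = +2.509 V.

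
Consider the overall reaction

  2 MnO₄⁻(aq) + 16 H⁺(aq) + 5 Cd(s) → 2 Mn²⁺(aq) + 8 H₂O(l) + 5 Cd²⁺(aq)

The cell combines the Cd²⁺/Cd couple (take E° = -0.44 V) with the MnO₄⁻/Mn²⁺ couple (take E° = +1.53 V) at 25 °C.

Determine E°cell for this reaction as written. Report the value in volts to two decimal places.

+1.97 V

The MnO₄⁻/Mn²⁺ couple has the higher reduction potential, so it is the cathode; Cd²⁺/Cd is oxidised at the anode.
E°cell = E°(cathode) − E°(anode) = (+1.53) − (-0.44) = +1.97 V.
Since E°cell > 0, the reaction is spontaneous under standard conditions.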